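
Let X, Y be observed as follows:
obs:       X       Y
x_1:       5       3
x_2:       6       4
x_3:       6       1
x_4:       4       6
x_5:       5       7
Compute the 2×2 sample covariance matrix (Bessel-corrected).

Step 1 — column means:
  mean(X) = (5 + 6 + 6 + 4 + 5) / 5 = 26/5 = 5.2
  mean(Y) = (3 + 4 + 1 + 6 + 7) / 5 = 21/5 = 4.2

Step 2 — sample covariance S[i,j] = (1/(n-1)) · Σ_k (x_{k,i} - mean_i) · (x_{k,j} - mean_j), with n-1 = 4.
  S[X,X] = ((-0.2)·(-0.2) + (0.8)·(0.8) + (0.8)·(0.8) + (-1.2)·(-1.2) + (-0.2)·(-0.2)) / 4 = 2.8/4 = 0.7
  S[X,Y] = ((-0.2)·(-1.2) + (0.8)·(-0.2) + (0.8)·(-3.2) + (-1.2)·(1.8) + (-0.2)·(2.8)) / 4 = -5.2/4 = -1.3
  S[Y,Y] = ((-1.2)·(-1.2) + (-0.2)·(-0.2) + (-3.2)·(-3.2) + (1.8)·(1.8) + (2.8)·(2.8)) / 4 = 22.8/4 = 5.7

S is symmetric (S[j,i] = S[i,j]). Assembling:

S = [[0.7, -1.3],
 [-1.3, 5.7]]


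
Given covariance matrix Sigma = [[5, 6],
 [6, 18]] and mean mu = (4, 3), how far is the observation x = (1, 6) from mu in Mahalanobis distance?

Step 1 — centre the observation: (x - mu) = (-3, 3).

Step 2 — invert Sigma. det(Sigma) = 5·18 - (6)² = 54.
  Sigma^{-1} = (1/det) · [[d, -b], [-b, a]] = [[0.3333, -0.1111],
 [-0.1111, 0.0926]].

Step 3 — form the quadratic (x - mu)^T · Sigma^{-1} · (x - mu):
  Sigma^{-1} · (x - mu) = (-1.3333, 0.6111).
  (x - mu)^T · [Sigma^{-1} · (x - mu)] = (-3)·(-1.3333) + (3)·(0.6111) = 5.8333.

Step 4 — take square root: d = √(5.8333) ≈ 2.4152.

d(x, mu) = √(5.8333) ≈ 2.4152


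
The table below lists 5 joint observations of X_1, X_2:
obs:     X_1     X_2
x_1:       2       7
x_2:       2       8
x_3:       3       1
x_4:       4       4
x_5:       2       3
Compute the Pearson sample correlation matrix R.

Step 1 — column means:
  mean(X_1) = (2 + 2 + 3 + 4 + 2) / 5 = 13/5 = 2.6
  mean(X_2) = (7 + 8 + 1 + 4 + 3) / 5 = 23/5 = 4.6

Step 2 — sample variances and covariances s[i,j] = (1/(n-1)) · Σ_k (x_{k,i} - mean_i) · (x_{k,j} - mean_j), with n-1 = 4:
  s[X_1,X_1] = ((-0.6)·(-0.6) + (-0.6)·(-0.6) + (0.4)·(0.4) + (1.4)·(1.4) + (-0.6)·(-0.6)) / 4 = 3.2/4 = 0.8
  s[X_1,X_2] = ((-0.6)·(2.4) + (-0.6)·(3.4) + (0.4)·(-3.6) + (1.4)·(-0.6) + (-0.6)·(-1.6)) / 4 = -4.8/4 = -1.2
  s[X_2,X_2] = ((2.4)·(2.4) + (3.4)·(3.4) + (-3.6)·(-3.6) + (-0.6)·(-0.6) + (-1.6)·(-1.6)) / 4 = 33.2/4 = 8.3
  Sample standard deviations s_i = √(s[i,i]):
  s(X_1) = √(0.8) = 0.8944
  s(X_2) = √(8.3) = 2.881

Step 3 — r_{ij} = s_{ij} / (s_i · s_j):
  r[X_1,X_1] = 1 (diagonal).
  r[X_1,X_2] = -1.2 / (0.8944 · 2.881) = -1.2 / 2.5768 = -0.4657
  r[X_2,X_2] = 1 (diagonal).

R is symmetric with unit diagonal. Assembling:

R = [[1, -0.4657],
 [-0.4657, 1]]


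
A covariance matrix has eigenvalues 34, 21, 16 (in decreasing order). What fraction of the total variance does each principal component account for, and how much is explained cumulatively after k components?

Step 1 — total variance = trace(Sigma) = Σ λ_i = 34 + 21 + 16 = 71.

Step 2 — fraction explained by component i = λ_i / Σ λ:
  PC1: 34/71 = 0.4789
  PC2: 21/71 = 0.2958
  PC3: 16/71 = 0.2254

Step 3 — cumulative fraction after k components = (λ_1 + ... + λ_k) / Σ λ:
  k = 1: 34/71 = 0.4789
  k = 2: (34 + 21)/71 = 55/71 = 0.7746
  k = 3: (34 + 21 + 16)/71 = 71/71 = 1

Summary (fraction, with percent):

explained: PC1 0.4789 (47.89%), PC2 0.2958 (29.58%), PC3 0.2254 (22.54%);  cumulative: 0.4789, 0.7746, 1


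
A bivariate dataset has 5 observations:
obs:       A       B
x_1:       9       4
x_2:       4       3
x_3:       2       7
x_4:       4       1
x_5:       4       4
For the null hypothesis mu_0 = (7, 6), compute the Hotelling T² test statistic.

Step 1 — sample mean vector:
  mean(A) = (9 + 4 + 2 + 4 + 4) / 5 = 23/5 = 4.6
  mean(B) = (4 + 3 + 7 + 1 + 4) / 5 = 19/5 = 3.8
  x̄ = (4.6, 3.8),  deviation x̄ - mu_0 = (4.6, 3.8) - (7, 6) = (-2.4, -2.2).

Step 2 — sample covariance matrix, S[i,j] = (1/(n-1)) · Σ_k (x_{k,i} - mean_i) · (x_{k,j} - mean_j), divisor n-1 = 4:
  S[A,A] = ((4.4)·(4.4) + (-0.6)·(-0.6) + (-2.6)·(-2.6) + (-0.6)·(-0.6) + (-0.6)·(-0.6)) / 4 = 27.2/4 = 6.8
  S[A,B] = ((4.4)·(0.2) + (-0.6)·(-0.8) + (-2.6)·(3.2) + (-0.6)·(-2.8) + (-0.6)·(0.2)) / 4 = -5.4/4 = -1.35
  S[B,B] = ((0.2)·(0.2) + (-0.8)·(-0.8) + (3.2)·(3.2) + (-2.8)·(-2.8) + (0.2)·(0.2)) / 4 = 18.8/4 = 4.7
  S = [[6.8, -1.35],
 [-1.35, 4.7]].

Step 3 — invert S. det(S) = 6.8·4.7 - (-1.35)² = 30.1375.
  S^{-1} = (1/det) · [[d, -b], [-b, a]] = [[0.156, 0.0448],
 [0.0448, 0.2256]].

Step 4 — quadratic form (x̄ - mu_0)^T · S^{-1} · (x̄ - mu_0):
  S^{-1} · (x̄ - mu_0) = (-0.4728, -0.6039),
  (x̄ - mu_0)^T · [...] = (-2.4)·(-0.4728) + (-2.2)·(-0.6039) = 2.4634.

Step 5 — scale by n: T² = 5 · 2.4634 = 12.3169.

T² ≈ 12.3169


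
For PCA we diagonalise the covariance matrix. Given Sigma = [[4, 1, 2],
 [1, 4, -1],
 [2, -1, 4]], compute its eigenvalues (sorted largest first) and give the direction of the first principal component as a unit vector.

Step 1 — characteristic polynomial p(λ) = det(λI - Sigma) = λ³ - tr·λ² + c_1·λ - det, where tr = trace, c_1 = sum of the principal 2×2 minors, det = det(Sigma):
  tr = 4 + 4 + 4 = 12,
  c_1 = (4·4 - (1)²) + (4·4 - (2)²) + (4·4 - (-1)²) = 15 + 12 + 15 = 42,
  det = 4·(4·4 - (-1)²) - (1)·((1)·4 - (-1)·(2)) + (2)·((1)·(-1) - 4·(2)) = 4·(15) - (1)·(6) + (2)·(-9) = 36.
  So p(λ) = λ³ - 12λ² + 42λ - 36.
Step 2 — look for an integer root (rational root theorem: any rational root is an integer divisor of 36). Testing λ = 6:
  p(6) = 216 - 432 + 252 - 36 = 0  ✓
  Dividing out (λ - 6): p(λ) = (λ - 6)(λ² - 6λ + 6).
Step 3 — remaining eigenvalues from the quadratic λ² - 6λ + 6 = 0:
  Δ = 6² - 4·6 = 36 - 24 = 12,  λ = (6 ± √12)/2 = (6 ± 3.4641)/2 ≈ 4.7321 or 1.2679.
  Sorted: λ_1 = 6,  λ_2 = 4.7321,  λ_3 = 1.2679  (check: sum = 12 = tr ✓).

Step 4 — unit eigenvector for λ_1 = 6: v spans the null space of (Sigma - λ_1 I), whose rows are
  r_1 = (-2, 1, 2),  r_2 = (1, -2, -1),  r_3 = (2, -1, -2).
  v is orthogonal to every row, so take v ∝ r_1 × r_2 = ((1)·(-1) - (2)·(-2), (2)·(1) - (-2)·(-1), (-2)·(-2) - (1)·(1)) = (3, 0, 3).
  Rescale (divide by 3): u = (1, 0, 1).
  ||u|| = √((1)² + (0)² + (1)²) = √(2) ≈ 1.4142,  v_1 = u/||u|| ≈ (0.7071, 0, 0.7071) (||v_1|| = 1).

λ_1 = 6,  λ_2 = 4.7321,  λ_3 = 1.2679;  v_1 ≈ (0.7071, 0, 0.7071)


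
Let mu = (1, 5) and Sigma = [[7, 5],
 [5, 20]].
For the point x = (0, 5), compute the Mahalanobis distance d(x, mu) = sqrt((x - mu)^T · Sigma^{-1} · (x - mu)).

Step 1 — centre the observation: (x - mu) = (-1, 0).

Step 2 — invert Sigma. det(Sigma) = 7·20 - (5)² = 115.
  Sigma^{-1} = (1/det) · [[d, -b], [-b, a]] = [[0.1739, -0.0435],
 [-0.0435, 0.0609]].

Step 3 — form the quadratic (x - mu)^T · Sigma^{-1} · (x - mu):
  Sigma^{-1} · (x - mu) = (-0.1739, 0.0435).
  (x - mu)^T · [Sigma^{-1} · (x - mu)] = (-1)·(-0.1739) + (0)·(0.0435) = 0.1739.

Step 4 — take square root: d = √(0.1739) ≈ 0.417.

d(x, mu) = √(0.1739) ≈ 0.417


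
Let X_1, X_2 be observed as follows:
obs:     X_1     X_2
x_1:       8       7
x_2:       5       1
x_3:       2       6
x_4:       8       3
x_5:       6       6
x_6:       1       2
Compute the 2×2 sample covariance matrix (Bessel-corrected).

Step 1 — column means:
  mean(X_1) = (8 + 5 + 2 + 8 + 6 + 1) / 6 = 30/6 = 5
  mean(X_2) = (7 + 1 + 6 + 3 + 6 + 2) / 6 = 25/6 = 4.1667

Step 2 — sample covariance S[i,j] = (1/(n-1)) · Σ_k (x_{k,i} - mean_i) · (x_{k,j} - mean_j), with n-1 = 5.
  S[X_1,X_1] = ((3)·(3) + (0)·(0) + (-3)·(-3) + (3)·(3) + (1)·(1) + (-4)·(-4)) / 5 = 44/5 = 8.8
  S[X_1,X_2] = ((3)·(2.8333) + (0)·(-3.1667) + (-3)·(1.8333) + (3)·(-1.1667) + (1)·(1.8333) + (-4)·(-2.1667)) / 5 = 10/5 = 2
  S[X_2,X_2] = ((2.8333)·(2.8333) + (-3.1667)·(-3.1667) + (1.8333)·(1.8333) + (-1.1667)·(-1.1667) + (1.8333)·(1.8333) + (-2.1667)·(-2.1667)) / 5 = 30.8333/5 = 6.1667

S is symmetric (S[j,i] = S[i,j]). Assembling:

S = [[8.8, 2],
 [2, 6.1667]]


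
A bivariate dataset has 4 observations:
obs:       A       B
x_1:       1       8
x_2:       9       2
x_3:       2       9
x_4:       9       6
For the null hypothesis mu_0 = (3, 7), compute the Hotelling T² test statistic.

Step 1 — sample mean vector:
  mean(A) = (1 + 9 + 2 + 9) / 4 = 21/4 = 5.25
  mean(B) = (8 + 2 + 9 + 6) / 4 = 25/4 = 6.25
  x̄ = (5.25, 6.25),  deviation x̄ - mu_0 = (5.25, 6.25) - (3, 7) = (2.25, -0.75).

Step 2 — sample covariance matrix, S[i,j] = (1/(n-1)) · Σ_k (x_{k,i} - mean_i) · (x_{k,j} - mean_j), divisor n-1 = 3:
  S[A,A] = ((-4.25)·(-4.25) + (3.75)·(3.75) + (-3.25)·(-3.25) + (3.75)·(3.75)) / 3 = 56.75/3 = 18.9167
  S[A,B] = ((-4.25)·(1.75) + (3.75)·(-4.25) + (-3.25)·(2.75) + (3.75)·(-0.25)) / 3 = -33.25/3 = -11.0833
  S[B,B] = ((1.75)·(1.75) + (-4.25)·(-4.25) + (2.75)·(2.75) + (-0.25)·(-0.25)) / 3 = 28.75/3 = 9.5833
  S = [[18.9167, -11.0833],
 [-11.0833, 9.5833]].

Step 3 — invert S. det(S) = 18.9167·9.5833 - (-11.0833)² = 58.4444.
  S^{-1} = (1/det) · [[d, -b], [-b, a]] = [[0.164, 0.1896],
 [0.1896, 0.3237]].

Step 4 — quadratic form (x̄ - mu_0)^T · S^{-1} · (x̄ - mu_0):
  S^{-1} · (x̄ - mu_0) = (0.2267, 0.1839),
  (x̄ - mu_0)^T · [...] = (2.25)·(0.2267) + (-0.75)·(0.1839) = 0.3721.

Step 5 — scale by n: T² = 4 · 0.3721 = 1.4886.

T² ≈ 1.4886


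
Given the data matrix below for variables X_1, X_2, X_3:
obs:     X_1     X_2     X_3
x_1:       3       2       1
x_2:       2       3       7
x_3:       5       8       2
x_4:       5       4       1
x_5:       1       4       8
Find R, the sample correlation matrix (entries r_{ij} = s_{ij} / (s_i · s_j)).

Step 1 — column means:
  mean(X_1) = (3 + 2 + 5 + 5 + 1) / 5 = 16/5 = 3.2
  mean(X_2) = (2 + 3 + 8 + 4 + 4) / 5 = 21/5 = 4.2
  mean(X_3) = (1 + 7 + 2 + 1 + 8) / 5 = 19/5 = 3.8

Step 2 — sample variances and covariances s[i,j] = (1/(n-1)) · Σ_k (x_{k,i} - mean_i) · (x_{k,j} - mean_j), with n-1 = 4:
  s[X_1,X_1] = ((-0.2)·(-0.2) + (-1.2)·(-1.2) + (1.8)·(1.8) + (1.8)·(1.8) + (-2.2)·(-2.2)) / 4 = 12.8/4 = 3.2
  s[X_1,X_2] = ((-0.2)·(-2.2) + (-1.2)·(-1.2) + (1.8)·(3.8) + (1.8)·(-0.2) + (-2.2)·(-0.2)) / 4 = 8.8/4 = 2.2
  s[X_1,X_3] = ((-0.2)·(-2.8) + (-1.2)·(3.2) + (1.8)·(-1.8) + (1.8)·(-2.8) + (-2.2)·(4.2)) / 4 = -20.8/4 = -5.2
  s[X_2,X_2] = ((-2.2)·(-2.2) + (-1.2)·(-1.2) + (3.8)·(3.8) + (-0.2)·(-0.2) + (-0.2)·(-0.2)) / 4 = 20.8/4 = 5.2
  s[X_2,X_3] = ((-2.2)·(-2.8) + (-1.2)·(3.2) + (3.8)·(-1.8) + (-0.2)·(-2.8) + (-0.2)·(4.2)) / 4 = -4.8/4 = -1.2
  s[X_3,X_3] = ((-2.8)·(-2.8) + (3.2)·(3.2) + (-1.8)·(-1.8) + (-2.8)·(-2.8) + (4.2)·(4.2)) / 4 = 46.8/4 = 11.7
  Sample standard deviations s_i = √(s[i,i]):
  s(X_1) = √(3.2) = 1.7889
  s(X_2) = √(5.2) = 2.2804
  s(X_3) = √(11.7) = 3.4205

Step 3 — r_{ij} = s_{ij} / (s_i · s_j):
  r[X_1,X_1] = 1 (diagonal).
  r[X_1,X_2] = 2.2 / (1.7889 · 2.2804) = 2.2 / 4.0792 = 0.5393
  r[X_1,X_3] = -5.2 / (1.7889 · 3.4205) = -5.2 / 6.1188 = -0.8498
  r[X_2,X_2] = 1 (diagonal).
  r[X_2,X_3] = -1.2 / (2.2804 · 3.4205) = -1.2 / 7.8 = -0.1538
  r[X_3,X_3] = 1 (diagonal).

R is symmetric with unit diagonal. Assembling:

R = [[1, 0.5393, -0.8498],
 [0.5393, 1, -0.1538],
 [-0.8498, -0.1538, 1]]


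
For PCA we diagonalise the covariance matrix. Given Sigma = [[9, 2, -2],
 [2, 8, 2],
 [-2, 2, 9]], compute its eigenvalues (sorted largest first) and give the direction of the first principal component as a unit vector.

Step 1 — characteristic polynomial p(λ) = det(λI - Sigma) = λ³ - tr·λ² + c_1·λ - det, where tr = trace, c_1 = sum of the principal 2×2 minors, det = det(Sigma):
  tr = 9 + 8 + 9 = 26,
  c_1 = (9·8 - (2)²) + (9·9 - (-2)²) + (8·9 - (2)²) = 68 + 77 + 68 = 213,
  det = 9·(8·9 - (2)²) - (2)·((2)·9 - (2)·(-2)) + (-2)·((2)·(2) - 8·(-2)) = 9·(68) - (2)·(22) + (-2)·(20) = 528.
  So p(λ) = λ³ - 26λ² + 213λ - 528.
Step 2 — look for an integer root (rational root theorem: any rational root is an integer divisor of 528). Testing λ = 11:
  p(11) = 1331 - 3146 + 2343 - 528 = 0  ✓
  Dividing out (λ - 11): p(λ) = (λ - 11)(λ² - 15λ + 48).
Step 3 — remaining eigenvalues from the quadratic λ² - 15λ + 48 = 0:
  Δ = 15² - 4·48 = 225 - 192 = 33,  λ = (15 ± √33)/2 = (15 ± 5.7446)/2 ≈ 10.3723 or 4.6277.
  Sorted: λ_1 = 11,  λ_2 = 10.3723,  λ_3 = 4.6277  (check: sum = 26 = tr ✓).

Step 4 — unit eigenvector for λ_1 = 11: v spans the null space of (Sigma - λ_1 I), whose rows are
  r_1 = (-2, 2, -2),  r_2 = (2, -3, 2),  r_3 = (-2, 2, -2).
  v is orthogonal to every row, so take v ∝ r_1 × r_2 = ((2)·(2) - (-2)·(-3), (-2)·(2) - (-2)·(2), (-2)·(-3) - (2)·(2)) = (-2, 0, 2).
  Rescale (divide by 2; multiply by -1 so the first nonzero entry is positive): u = (1, 0, -1).
  ||u|| = √((1)² + (0)² + (-1)²) = √(2) ≈ 1.4142,  v_1 = u/||u|| ≈ (0.7071, 0, -0.7071) (||v_1|| = 1).

λ_1 = 11,  λ_2 = 10.3723,  λ_3 = 4.6277;  v_1 ≈ (0.7071, 0, -0.7071)


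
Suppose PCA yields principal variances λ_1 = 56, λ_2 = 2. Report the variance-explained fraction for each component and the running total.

Step 1 — total variance = trace(Sigma) = Σ λ_i = 56 + 2 = 58.

Step 2 — fraction explained by component i = λ_i / Σ λ:
  PC1: 56/58 = 0.9655
  PC2: 2/58 = 0.0345

Step 3 — cumulative fraction after k components = (λ_1 + ... + λ_k) / Σ λ:
  k = 1: 56/58 = 0.9655
  k = 2: (56 + 2)/58 = 58/58 = 1

Summary (fraction, with percent):

explained: PC1 0.9655 (96.55%), PC2 0.0345 (3.45%);  cumulative: 0.9655, 1


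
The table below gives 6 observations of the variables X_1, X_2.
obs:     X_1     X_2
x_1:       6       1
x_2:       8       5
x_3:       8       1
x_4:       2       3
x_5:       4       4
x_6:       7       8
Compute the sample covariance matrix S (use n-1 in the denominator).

Step 1 — column means:
  mean(X_1) = (6 + 8 + 8 + 2 + 4 + 7) / 6 = 35/6 = 5.8333
  mean(X_2) = (1 + 5 + 1 + 3 + 4 + 8) / 6 = 22/6 = 3.6667

Step 2 — sample covariance S[i,j] = (1/(n-1)) · Σ_k (x_{k,i} - mean_i) · (x_{k,j} - mean_j), with n-1 = 5.
  S[X_1,X_1] = ((0.1667)·(0.1667) + (2.1667)·(2.1667) + (2.1667)·(2.1667) + (-3.8333)·(-3.8333) + (-1.8333)·(-1.8333) + (1.1667)·(1.1667)) / 5 = 28.8333/5 = 5.7667
  S[X_1,X_2] = ((0.1667)·(-2.6667) + (2.1667)·(1.3333) + (2.1667)·(-2.6667) + (-3.8333)·(-0.6667) + (-1.8333)·(0.3333) + (1.1667)·(4.3333)) / 5 = 3.6667/5 = 0.7333
  S[X_2,X_2] = ((-2.6667)·(-2.6667) + (1.3333)·(1.3333) + (-2.6667)·(-2.6667) + (-0.6667)·(-0.6667) + (0.3333)·(0.3333) + (4.3333)·(4.3333)) / 5 = 35.3333/5 = 7.0667

S is symmetric (S[j,i] = S[i,j]). Assembling:

S = [[5.7667, 0.7333],
 [0.7333, 7.0667]]


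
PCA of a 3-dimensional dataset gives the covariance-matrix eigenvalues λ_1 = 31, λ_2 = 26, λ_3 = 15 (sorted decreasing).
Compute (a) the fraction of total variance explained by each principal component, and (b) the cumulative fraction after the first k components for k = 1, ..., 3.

Step 1 — total variance = trace(Sigma) = Σ λ_i = 31 + 26 + 15 = 72.

Step 2 — fraction explained by component i = λ_i / Σ λ:
  PC1: 31/72 = 0.4306
  PC2: 26/72 = 0.3611
  PC3: 15/72 = 0.2083

Step 3 — cumulative fraction after k components = (λ_1 + ... + λ_k) / Σ λ:
  k = 1: 31/72 = 0.4306
  k = 2: (31 + 26)/72 = 57/72 = 0.7917
  k = 3: (31 + 26 + 15)/72 = 72/72 = 1

Summary (fraction, with percent):

explained: PC1 0.4306 (43.06%), PC2 0.3611 (36.11%), PC3 0.2083 (20.83%);  cumulative: 0.4306, 0.7917, 1


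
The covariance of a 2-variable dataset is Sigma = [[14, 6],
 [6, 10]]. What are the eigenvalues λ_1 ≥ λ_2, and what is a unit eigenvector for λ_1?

Step 1 — characteristic polynomial of 2×2 Sigma:
  det(Sigma - λI) = λ² - trace · λ + det = 0.
  trace = 14 + 10 = 24, det = 14·10 - (6)² = 104.
Step 2 — discriminant:
  Δ = trace² - 4·det = 576 - 416 = 160.
Step 3 — eigenvalues:
  λ = (trace ± √Δ)/2 = (24 ± 12.6491)/2,
  λ_1 = 18.3246,  λ_2 = 5.6754.

Step 4 — unit eigenvector for λ_1: solve (Sigma - λ_1 I)v = 0. First row:
  (14 - 18.3246)·v_x + (6)·v_y = 0, i.e. (-4.3246)·v_x + (6)·v_y = 0,
  so v ∝ (b, λ_1 - a) = (6, 4.3246) = u.
  ||u|| = √((6)² + (4.3246)²) = √(54.7018) ≈ 7.3961,
  v_1 = u/||u|| ≈ (0.8112, 0.5847) (||v_1|| = 1).

λ_1 = 18.3246,  λ_2 = 5.6754;  v_1 ≈ (0.8112, 0.5847)


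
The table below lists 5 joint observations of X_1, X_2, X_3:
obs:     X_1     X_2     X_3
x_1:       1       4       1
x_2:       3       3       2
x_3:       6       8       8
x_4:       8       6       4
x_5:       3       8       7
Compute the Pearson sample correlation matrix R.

Step 1 — column means:
  mean(X_1) = (1 + 3 + 6 + 8 + 3) / 5 = 21/5 = 4.2
  mean(X_2) = (4 + 3 + 8 + 6 + 8) / 5 = 29/5 = 5.8
  mean(X_3) = (1 + 2 + 8 + 4 + 7) / 5 = 22/5 = 4.4

Step 2 — sample variances and covariances s[i,j] = (1/(n-1)) · Σ_k (x_{k,i} - mean_i) · (x_{k,j} - mean_j), with n-1 = 4:
  s[X_1,X_1] = ((-3.2)·(-3.2) + (-1.2)·(-1.2) + (1.8)·(1.8) + (3.8)·(3.8) + (-1.2)·(-1.2)) / 4 = 30.8/4 = 7.7
  s[X_1,X_2] = ((-3.2)·(-1.8) + (-1.2)·(-2.8) + (1.8)·(2.2) + (3.8)·(0.2) + (-1.2)·(2.2)) / 4 = 11.2/4 = 2.8
  s[X_1,X_3] = ((-3.2)·(-3.4) + (-1.2)·(-2.4) + (1.8)·(3.6) + (3.8)·(-0.4) + (-1.2)·(2.6)) / 4 = 15.6/4 = 3.9
  s[X_2,X_2] = ((-1.8)·(-1.8) + (-2.8)·(-2.8) + (2.2)·(2.2) + (0.2)·(0.2) + (2.2)·(2.2)) / 4 = 20.8/4 = 5.2
  s[X_2,X_3] = ((-1.8)·(-3.4) + (-2.8)·(-2.4) + (2.2)·(3.6) + (0.2)·(-0.4) + (2.2)·(2.6)) / 4 = 26.4/4 = 6.6
  s[X_3,X_3] = ((-3.4)·(-3.4) + (-2.4)·(-2.4) + (3.6)·(3.6) + (-0.4)·(-0.4) + (2.6)·(2.6)) / 4 = 37.2/4 = 9.3
  Sample standard deviations s_i = √(s[i,i]):
  s(X_1) = √(7.7) = 2.7749
  s(X_2) = √(5.2) = 2.2804
  s(X_3) = √(9.3) = 3.0496

Step 3 — r_{ij} = s_{ij} / (s_i · s_j):
  r[X_1,X_1] = 1 (diagonal).
  r[X_1,X_2] = 2.8 / (2.7749 · 2.2804) = 2.8 / 6.3277 = 0.4425
  r[X_1,X_3] = 3.9 / (2.7749 · 3.0496) = 3.9 / 8.4623 = 0.4609
  r[X_2,X_2] = 1 (diagonal).
  r[X_2,X_3] = 6.6 / (2.2804 · 3.0496) = 6.6 / 6.9541 = 0.9491
  r[X_3,X_3] = 1 (diagonal).

R is symmetric with unit diagonal. Assembling:

R = [[1, 0.4425, 0.4609],
 [0.4425, 1, 0.9491],
 [0.4609, 0.9491, 1]]


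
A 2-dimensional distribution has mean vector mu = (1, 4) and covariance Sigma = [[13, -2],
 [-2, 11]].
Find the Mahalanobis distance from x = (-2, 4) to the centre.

Step 1 — centre the observation: (x - mu) = (-3, 0).

Step 2 — invert Sigma. det(Sigma) = 13·11 - (-2)² = 139.
  Sigma^{-1} = (1/det) · [[d, -b], [-b, a]] = [[0.0791, 0.0144],
 [0.0144, 0.0935]].

Step 3 — form the quadratic (x - mu)^T · Sigma^{-1} · (x - mu):
  Sigma^{-1} · (x - mu) = (-0.2374, -0.0432).
  (x - mu)^T · [Sigma^{-1} · (x - mu)] = (-3)·(-0.2374) + (0)·(-0.0432) = 0.7122.

Step 4 — take square root: d = √(0.7122) ≈ 0.8439.

d(x, mu) = √(0.7122) ≈ 0.8439


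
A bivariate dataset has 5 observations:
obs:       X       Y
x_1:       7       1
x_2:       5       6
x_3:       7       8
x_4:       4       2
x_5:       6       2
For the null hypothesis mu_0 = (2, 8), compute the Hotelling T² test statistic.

Step 1 — sample mean vector:
  mean(X) = (7 + 5 + 7 + 4 + 6) / 5 = 29/5 = 5.8
  mean(Y) = (1 + 6 + 8 + 2 + 2) / 5 = 19/5 = 3.8
  x̄ = (5.8, 3.8),  deviation x̄ - mu_0 = (5.8, 3.8) - (2, 8) = (3.8, -4.2).

Step 2 — sample covariance matrix, S[i,j] = (1/(n-1)) · Σ_k (x_{k,i} - mean_i) · (x_{k,j} - mean_j), divisor n-1 = 4:
  S[X,X] = ((1.2)·(1.2) + (-0.8)·(-0.8) + (1.2)·(1.2) + (-1.8)·(-1.8) + (0.2)·(0.2)) / 4 = 6.8/4 = 1.7
  S[X,Y] = ((1.2)·(-2.8) + (-0.8)·(2.2) + (1.2)·(4.2) + (-1.8)·(-1.8) + (0.2)·(-1.8)) / 4 = 2.8/4 = 0.7
  S[Y,Y] = ((-2.8)·(-2.8) + (2.2)·(2.2) + (4.2)·(4.2) + (-1.8)·(-1.8) + (-1.8)·(-1.8)) / 4 = 36.8/4 = 9.2
  S = [[1.7, 0.7],
 [0.7, 9.2]].

Step 3 — invert S. det(S) = 1.7·9.2 - (0.7)² = 15.15.
  S^{-1} = (1/det) · [[d, -b], [-b, a]] = [[0.6073, -0.0462],
 [-0.0462, 0.1122]].

Step 4 — quadratic form (x̄ - mu_0)^T · S^{-1} · (x̄ - mu_0):
  S^{-1} · (x̄ - mu_0) = (2.5017, -0.6469),
  (x̄ - mu_0)^T · [...] = (3.8)·(2.5017) + (-4.2)·(-0.6469) = 12.2231.

Step 5 — scale by n: T² = 5 · 12.2231 = 61.1155.

T² ≈ 61.1155


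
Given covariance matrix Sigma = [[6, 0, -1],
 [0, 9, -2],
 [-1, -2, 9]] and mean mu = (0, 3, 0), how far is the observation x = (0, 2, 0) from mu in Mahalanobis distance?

Step 1 — centre the observation: (x - mu) = (0, -1, 0).

Step 2 — invert Sigma (cofactor / det for 3×3, or solve directly):
  Sigma^{-1} = [[0.17, 0.0044, 0.0199],
 [0.0044, 0.117, 0.0265],
 [0.0199, 0.0265, 0.1192]].

Step 3 — form the quadratic (x - mu)^T · Sigma^{-1} · (x - mu):
  Sigma^{-1} · (x - mu) = (-0.0044, -0.117, -0.0265).
  (x - mu)^T · [Sigma^{-1} · (x - mu)] = (0)·(-0.0044) + (-1)·(-0.117) + (0)·(-0.0265) = 0.117.

Step 4 — take square root: d = √(0.117) ≈ 0.342.

d(x, mu) = √(0.117) ≈ 0.342


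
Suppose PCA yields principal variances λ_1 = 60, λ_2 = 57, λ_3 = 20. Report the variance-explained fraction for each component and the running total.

Step 1 — total variance = trace(Sigma) = Σ λ_i = 60 + 57 + 20 = 137.

Step 2 — fraction explained by component i = λ_i / Σ λ:
  PC1: 60/137 = 0.438
  PC2: 57/137 = 0.4161
  PC3: 20/137 = 0.146

Step 3 — cumulative fraction after k components = (λ_1 + ... + λ_k) / Σ λ:
  k = 1: 60/137 = 0.438
  k = 2: (60 + 57)/137 = 117/137 = 0.854
  k = 3: (60 + 57 + 20)/137 = 137/137 = 1

Summary (fraction, with percent):

explained: PC1 0.438 (43.8%), PC2 0.4161 (41.61%), PC3 0.146 (14.6%);  cumulative: 0.438, 0.854, 1


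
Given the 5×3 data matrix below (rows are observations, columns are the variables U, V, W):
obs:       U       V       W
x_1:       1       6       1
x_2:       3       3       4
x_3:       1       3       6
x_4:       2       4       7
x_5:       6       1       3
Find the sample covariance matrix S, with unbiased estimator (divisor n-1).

Step 1 — column means:
  mean(U) = (1 + 3 + 1 + 2 + 6) / 5 = 13/5 = 2.6
  mean(V) = (6 + 3 + 3 + 4 + 1) / 5 = 17/5 = 3.4
  mean(W) = (1 + 4 + 6 + 7 + 3) / 5 = 21/5 = 4.2

Step 2 — sample covariance S[i,j] = (1/(n-1)) · Σ_k (x_{k,i} - mean_i) · (x_{k,j} - mean_j), with n-1 = 4.
  S[U,U] = ((-1.6)·(-1.6) + (0.4)·(0.4) + (-1.6)·(-1.6) + (-0.6)·(-0.6) + (3.4)·(3.4)) / 4 = 17.2/4 = 4.3
  S[U,V] = ((-1.6)·(2.6) + (0.4)·(-0.4) + (-1.6)·(-0.4) + (-0.6)·(0.6) + (3.4)·(-2.4)) / 4 = -12.2/4 = -3.05
  S[U,W] = ((-1.6)·(-3.2) + (0.4)·(-0.2) + (-1.6)·(1.8) + (-0.6)·(2.8) + (3.4)·(-1.2)) / 4 = -3.6/4 = -0.9
  S[V,V] = ((2.6)·(2.6) + (-0.4)·(-0.4) + (-0.4)·(-0.4) + (0.6)·(0.6) + (-2.4)·(-2.4)) / 4 = 13.2/4 = 3.3
  S[V,W] = ((2.6)·(-3.2) + (-0.4)·(-0.2) + (-0.4)·(1.8) + (0.6)·(2.8) + (-2.4)·(-1.2)) / 4 = -4.4/4 = -1.1
  S[W,W] = ((-3.2)·(-3.2) + (-0.2)·(-0.2) + (1.8)·(1.8) + (2.8)·(2.8) + (-1.2)·(-1.2)) / 4 = 22.8/4 = 5.7

S is symmetric (S[j,i] = S[i,j]). Assembling:

S = [[4.3, -3.05, -0.9],
 [-3.05, 3.3, -1.1],
 [-0.9, -1.1, 5.7]]


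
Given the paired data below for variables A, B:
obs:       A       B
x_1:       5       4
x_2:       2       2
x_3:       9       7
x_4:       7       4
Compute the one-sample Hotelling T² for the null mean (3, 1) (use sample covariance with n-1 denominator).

Step 1 — sample mean vector:
  mean(A) = (5 + 2 + 9 + 7) / 4 = 23/4 = 5.75
  mean(B) = (4 + 2 + 7 + 4) / 4 = 17/4 = 4.25
  x̄ = (5.75, 4.25),  deviation x̄ - mu_0 = (5.75, 4.25) - (3, 1) = (2.75, 3.25).

Step 2 — sample covariance matrix, S[i,j] = (1/(n-1)) · Σ_k (x_{k,i} - mean_i) · (x_{k,j} - mean_j), divisor n-1 = 3:
  S[A,A] = ((-0.75)·(-0.75) + (-3.75)·(-3.75) + (3.25)·(3.25) + (1.25)·(1.25)) / 3 = 26.75/3 = 8.9167
  S[A,B] = ((-0.75)·(-0.25) + (-3.75)·(-2.25) + (3.25)·(2.75) + (1.25)·(-0.25)) / 3 = 17.25/3 = 5.75
  S[B,B] = ((-0.25)·(-0.25) + (-2.25)·(-2.25) + (2.75)·(2.75) + (-0.25)·(-0.25)) / 3 = 12.75/3 = 4.25
  S = [[8.9167, 5.75],
 [5.75, 4.25]].

Step 3 — invert S. det(S) = 8.9167·4.25 - (5.75)² = 4.8333.
  S^{-1} = (1/det) · [[d, -b], [-b, a]] = [[0.8793, -1.1897],
 [-1.1897, 1.8448]].

Step 4 — quadratic form (x̄ - mu_0)^T · S^{-1} · (x̄ - mu_0):
  S^{-1} · (x̄ - mu_0) = (-1.4483, 2.7241),
  (x̄ - mu_0)^T · [...] = (2.75)·(-1.4483) + (3.25)·(2.7241) = 4.8707.

Step 5 — scale by n: T² = 4 · 4.8707 = 19.4828.

T² ≈ 19.4828


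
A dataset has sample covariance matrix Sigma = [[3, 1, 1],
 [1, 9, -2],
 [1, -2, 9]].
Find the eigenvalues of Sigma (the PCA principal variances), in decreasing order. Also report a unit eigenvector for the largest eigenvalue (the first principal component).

Step 1 — characteristic polynomial p(λ) = det(λI - Sigma) = λ³ - tr·λ² + c_1·λ - det, where tr = trace, c_1 = sum of the principal 2×2 minors, det = det(Sigma):
  tr = 3 + 9 + 9 = 21,
  c_1 = (3·9 - (1)²) + (3·9 - (1)²) + (9·9 - (-2)²) = 26 + 26 + 77 = 129,
  det = 3·(9·9 - (-2)²) - (1)·((1)·9 - (-2)·(1)) + (1)·((1)·(-2) - 9·(1)) = 3·(77) - (1)·(11) + (1)·(-11) = 209.
  So p(λ) = λ³ - 21λ² + 129λ - 209.
Step 2 — look for an integer root (rational root theorem: any rational root is an integer divisor of 209). Testing λ = 11:
  p(11) = 1331 - 2541 + 1419 - 209 = 0  ✓
  Dividing out (λ - 11): p(λ) = (λ - 11)(λ² - 10λ + 19).
Step 3 — remaining eigenvalues from the quadratic λ² - 10λ + 19 = 0:
  Δ = 10² - 4·19 = 100 - 76 = 24,  λ = (10 ± √24)/2 = (10 ± 4.899)/2 ≈ 7.4495 or 2.5505.
  Sorted: λ_1 = 11,  λ_2 = 7.4495,  λ_3 = 2.5505  (check: sum = 21 = tr ✓).

Step 4 — unit eigenvector for λ_1 = 11: v spans the null space of (Sigma - λ_1 I), whose rows are
  r_1 = (-8, 1, 1),  r_2 = (1, -2, -2),  r_3 = (1, -2, -2).
  v is orthogonal to every row, so take v ∝ r_1 × r_2 = ((1)·(-2) - (1)·(-2), (1)·(1) - (-8)·(-2), (-8)·(-2) - (1)·(1)) = (0, -15, 15).
  Rescale (divide by 15; multiply by -1 so the first nonzero entry is positive): u = (0, 1, -1).
  ||u|| = √((0)² + (1)² + (-1)²) = √(2) ≈ 1.4142,  v_1 = u/||u|| ≈ (0, 0.7071, -0.7071) (||v_1|| = 1).

λ_1 = 11,  λ_2 = 7.4495,  λ_3 = 2.5505;  v_1 ≈ (0, 0.7071, -0.7071)


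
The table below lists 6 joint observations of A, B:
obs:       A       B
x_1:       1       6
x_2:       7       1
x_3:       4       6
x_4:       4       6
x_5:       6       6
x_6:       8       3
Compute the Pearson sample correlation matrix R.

Step 1 — column means:
  mean(A) = (1 + 7 + 4 + 4 + 6 + 8) / 6 = 30/6 = 5
  mean(B) = (6 + 1 + 6 + 6 + 6 + 3) / 6 = 28/6 = 4.6667

Step 2 — sample variances and covariances s[i,j] = (1/(n-1)) · Σ_k (x_{k,i} - mean_i) · (x_{k,j} - mean_j), with n-1 = 5:
  s[A,A] = ((-4)·(-4) + (2)·(2) + (-1)·(-1) + (-1)·(-1) + (1)·(1) + (3)·(3)) / 5 = 32/5 = 6.4
  s[A,B] = ((-4)·(1.3333) + (2)·(-3.6667) + (-1)·(1.3333) + (-1)·(1.3333) + (1)·(1.3333) + (3)·(-1.6667)) / 5 = -19/5 = -3.8
  s[B,B] = ((1.3333)·(1.3333) + (-3.6667)·(-3.6667) + (1.3333)·(1.3333) + (1.3333)·(1.3333) + (1.3333)·(1.3333) + (-1.6667)·(-1.6667)) / 5 = 23.3333/5 = 4.6667
  Sample standard deviations s_i = √(s[i,i]):
  s(A) = √(6.4) = 2.5298
  s(B) = √(4.6667) = 2.1602

Step 3 — r_{ij} = s_{ij} / (s_i · s_j):
  r[A,A] = 1 (diagonal).
  r[A,B] = -3.8 / (2.5298 · 2.1602) = -3.8 / 5.465 = -0.6953
  r[B,B] = 1 (diagonal).

R is symmetric with unit diagonal. Assembling:

R = [[1, -0.6953],
 [-0.6953, 1]]


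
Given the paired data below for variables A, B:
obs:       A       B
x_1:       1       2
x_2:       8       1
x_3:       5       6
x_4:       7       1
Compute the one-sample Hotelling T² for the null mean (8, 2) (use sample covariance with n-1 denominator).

Step 1 — sample mean vector:
  mean(A) = (1 + 8 + 5 + 7) / 4 = 21/4 = 5.25
  mean(B) = (2 + 1 + 6 + 1) / 4 = 10/4 = 2.5
  x̄ = (5.25, 2.5),  deviation x̄ - mu_0 = (5.25, 2.5) - (8, 2) = (-2.75, 0.5).

Step 2 — sample covariance matrix, S[i,j] = (1/(n-1)) · Σ_k (x_{k,i} - mean_i) · (x_{k,j} - mean_j), divisor n-1 = 3:
  S[A,A] = ((-4.25)·(-4.25) + (2.75)·(2.75) + (-0.25)·(-0.25) + (1.75)·(1.75)) / 3 = 28.75/3 = 9.5833
  S[A,B] = ((-4.25)·(-0.5) + (2.75)·(-1.5) + (-0.25)·(3.5) + (1.75)·(-1.5)) / 3 = -5.5/3 = -1.8333
  S[B,B] = ((-0.5)·(-0.5) + (-1.5)·(-1.5) + (3.5)·(3.5) + (-1.5)·(-1.5)) / 3 = 17/3 = 5.6667
  S = [[9.5833, -1.8333],
 [-1.8333, 5.6667]].

Step 3 — invert S. det(S) = 9.5833·5.6667 - (-1.8333)² = 50.9444.
  S^{-1} = (1/det) · [[d, -b], [-b, a]] = [[0.1112, 0.036],
 [0.036, 0.1881]].

Step 4 — quadratic form (x̄ - mu_0)^T · S^{-1} · (x̄ - mu_0):
  S^{-1} · (x̄ - mu_0) = (-0.2879, -0.0049),
  (x̄ - mu_0)^T · [...] = (-2.75)·(-0.2879) + (0.5)·(-0.0049) = 0.7893.

Step 5 — scale by n: T² = 4 · 0.7893 = 3.157.

T² ≈ 3.157


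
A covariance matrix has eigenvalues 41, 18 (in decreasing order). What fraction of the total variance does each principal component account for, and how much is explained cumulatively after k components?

Step 1 — total variance = trace(Sigma) = Σ λ_i = 41 + 18 = 59.

Step 2 — fraction explained by component i = λ_i / Σ λ:
  PC1: 41/59 = 0.6949
  PC2: 18/59 = 0.3051

Step 3 — cumulative fraction after k components = (λ_1 + ... + λ_k) / Σ λ:
  k = 1: 41/59 = 0.6949
  k = 2: (41 + 18)/59 = 59/59 = 1

Summary (fraction, with percent):

explained: PC1 0.6949 (69.49%), PC2 0.3051 (30.51%);  cumulative: 0.6949, 1


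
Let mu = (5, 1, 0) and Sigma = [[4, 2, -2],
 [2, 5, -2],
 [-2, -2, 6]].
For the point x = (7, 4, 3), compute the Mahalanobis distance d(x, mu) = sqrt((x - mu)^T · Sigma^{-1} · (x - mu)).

Step 1 — centre the observation: (x - mu) = (2, 3, 3).

Step 2 — invert Sigma (cofactor / det for 3×3, or solve directly):
  Sigma^{-1} = [[0.3421, -0.1053, 0.0789],
 [-0.1053, 0.2632, 0.0526],
 [0.0789, 0.0526, 0.2105]].

Step 3 — form the quadratic (x - mu)^T · Sigma^{-1} · (x - mu):
  Sigma^{-1} · (x - mu) = (0.6053, 0.7368, 0.9474).
  (x - mu)^T · [Sigma^{-1} · (x - mu)] = (2)·(0.6053) + (3)·(0.7368) + (3)·(0.9474) = 6.2632.

Step 4 — take square root: d = √(6.2632) ≈ 2.5026.

d(x, mu) = √(6.2632) ≈ 2.5026


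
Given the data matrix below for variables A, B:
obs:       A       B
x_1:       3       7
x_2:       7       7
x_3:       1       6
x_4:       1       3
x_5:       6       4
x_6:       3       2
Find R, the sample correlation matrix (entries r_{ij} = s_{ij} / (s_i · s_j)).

Step 1 — column means:
  mean(A) = (3 + 7 + 1 + 1 + 6 + 3) / 6 = 21/6 = 3.5
  mean(B) = (7 + 7 + 6 + 3 + 4 + 2) / 6 = 29/6 = 4.8333

Step 2 — sample variances and covariances s[i,j] = (1/(n-1)) · Σ_k (x_{k,i} - mean_i) · (x_{k,j} - mean_j), with n-1 = 5:
  s[A,A] = ((-0.5)·(-0.5) + (3.5)·(3.5) + (-2.5)·(-2.5) + (-2.5)·(-2.5) + (2.5)·(2.5) + (-0.5)·(-0.5)) / 5 = 31.5/5 = 6.3
  s[A,B] = ((-0.5)·(2.1667) + (3.5)·(2.1667) + (-2.5)·(1.1667) + (-2.5)·(-1.8333) + (2.5)·(-0.8333) + (-0.5)·(-2.8333)) / 5 = 7.5/5 = 1.5
  s[B,B] = ((2.1667)·(2.1667) + (2.1667)·(2.1667) + (1.1667)·(1.1667) + (-1.8333)·(-1.8333) + (-0.8333)·(-0.8333) + (-2.8333)·(-2.8333)) / 5 = 22.8333/5 = 4.5667
  Sample standard deviations s_i = √(s[i,i]):
  s(A) = √(6.3) = 2.51
  s(B) = √(4.5667) = 2.137

Step 3 — r_{ij} = s_{ij} / (s_i · s_j):
  r[A,A] = 1 (diagonal).
  r[A,B] = 1.5 / (2.51 · 2.137) = 1.5 / 5.3638 = 0.2797
  r[B,B] = 1 (diagonal).

R is symmetric with unit diagonal. Assembling:

R = [[1, 0.2797],
 [0.2797, 1]]


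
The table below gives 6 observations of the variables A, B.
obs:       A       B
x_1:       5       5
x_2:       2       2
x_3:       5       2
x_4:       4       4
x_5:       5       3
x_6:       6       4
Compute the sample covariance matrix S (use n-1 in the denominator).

Step 1 — column means:
  mean(A) = (5 + 2 + 5 + 4 + 5 + 6) / 6 = 27/6 = 4.5
  mean(B) = (5 + 2 + 2 + 4 + 3 + 4) / 6 = 20/6 = 3.3333

Step 2 — sample covariance S[i,j] = (1/(n-1)) · Σ_k (x_{k,i} - mean_i) · (x_{k,j} - mean_j), with n-1 = 5.
  S[A,A] = ((0.5)·(0.5) + (-2.5)·(-2.5) + (0.5)·(0.5) + (-0.5)·(-0.5) + (0.5)·(0.5) + (1.5)·(1.5)) / 5 = 9.5/5 = 1.9
  S[A,B] = ((0.5)·(1.6667) + (-2.5)·(-1.3333) + (0.5)·(-1.3333) + (-0.5)·(0.6667) + (0.5)·(-0.3333) + (1.5)·(0.6667)) / 5 = 4/5 = 0.8
  S[B,B] = ((1.6667)·(1.6667) + (-1.3333)·(-1.3333) + (-1.3333)·(-1.3333) + (0.6667)·(0.6667) + (-0.3333)·(-0.3333) + (0.6667)·(0.6667)) / 5 = 7.3333/5 = 1.4667

S is symmetric (S[j,i] = S[i,j]). Assembling:

S = [[1.9, 0.8],
 [0.8, 1.4667]]


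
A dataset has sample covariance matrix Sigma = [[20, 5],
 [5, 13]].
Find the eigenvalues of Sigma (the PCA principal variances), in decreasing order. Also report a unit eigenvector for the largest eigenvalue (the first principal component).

Step 1 — characteristic polynomial of 2×2 Sigma:
  det(Sigma - λI) = λ² - trace · λ + det = 0.
  trace = 20 + 13 = 33, det = 20·13 - (5)² = 235.
Step 2 — discriminant:
  Δ = trace² - 4·det = 1089 - 940 = 149.
Step 3 — eigenvalues:
  λ = (trace ± √Δ)/2 = (33 ± 12.2066)/2,
  λ_1 = 22.6033,  λ_2 = 10.3967.

Step 4 — unit eigenvector for λ_1: solve (Sigma - λ_1 I)v = 0. First row:
  (20 - 22.6033)·v_x + (5)·v_y = 0, i.e. (-2.6033)·v_x + (5)·v_y = 0,
  so v ∝ (b, λ_1 - a) = (5, 2.6033) = u.
  ||u|| = √((5)² + (2.6033)²) = √(31.7771) ≈ 5.6371,
  v_1 = u/||u|| ≈ (0.887, 0.4618) (||v_1|| = 1).

λ_1 = 22.6033,  λ_2 = 10.3967;  v_1 ≈ (0.887, 0.4618)


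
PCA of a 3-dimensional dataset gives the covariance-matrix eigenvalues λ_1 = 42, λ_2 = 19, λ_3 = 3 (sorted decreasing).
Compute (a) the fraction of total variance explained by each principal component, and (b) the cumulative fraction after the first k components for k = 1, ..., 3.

Step 1 — total variance = trace(Sigma) = Σ λ_i = 42 + 19 + 3 = 64.

Step 2 — fraction explained by component i = λ_i / Σ λ:
  PC1: 42/64 = 0.6562
  PC2: 19/64 = 0.2969
  PC3: 3/64 = 0.0469

Step 3 — cumulative fraction after k components = (λ_1 + ... + λ_k) / Σ λ:
  k = 1: 42/64 = 0.6562
  k = 2: (42 + 19)/64 = 61/64 = 0.9531
  k = 3: (42 + 19 + 3)/64 = 64/64 = 1

Summary (fraction, with percent):

explained: PC1 0.6562 (65.62%), PC2 0.2969 (29.69%), PC3 0.0469 (4.69%);  cumulative: 0.6562, 0.9531, 1


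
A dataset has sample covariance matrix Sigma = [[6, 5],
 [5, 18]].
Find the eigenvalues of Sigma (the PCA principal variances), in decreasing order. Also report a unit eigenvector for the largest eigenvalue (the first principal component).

Step 1 — characteristic polynomial of 2×2 Sigma:
  det(Sigma - λI) = λ² - trace · λ + det = 0.
  trace = 6 + 18 = 24, det = 6·18 - (5)² = 83.
Step 2 — discriminant:
  Δ = trace² - 4·det = 576 - 332 = 244.
Step 3 — eigenvalues:
  λ = (trace ± √Δ)/2 = (24 ± 15.6205)/2,
  λ_1 = 19.8102,  λ_2 = 4.1898.

Step 4 — unit eigenvector for λ_1: solve (Sigma - λ_1 I)v = 0. First row:
  (6 - 19.8102)·v_x + (5)·v_y = 0, i.e. (-13.8102)·v_x + (5)·v_y = 0,
  so v ∝ (b, λ_1 - a) = (5, 13.8102) = u.
  ||u|| = √((5)² + (13.8102)²) = √(215.723) ≈ 14.6875,
  v_1 = u/||u|| ≈ (0.3404, 0.9403) (||v_1|| = 1).

λ_1 = 19.8102,  λ_2 = 4.1898;  v_1 ≈ (0.3404, 0.9403)


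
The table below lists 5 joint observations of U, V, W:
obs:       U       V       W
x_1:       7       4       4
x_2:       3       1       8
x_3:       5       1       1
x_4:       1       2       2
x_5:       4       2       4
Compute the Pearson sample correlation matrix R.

Step 1 — column means:
  mean(U) = (7 + 3 + 5 + 1 + 4) / 5 = 20/5 = 4
  mean(V) = (4 + 1 + 1 + 2 + 2) / 5 = 10/5 = 2
  mean(W) = (4 + 8 + 1 + 2 + 4) / 5 = 19/5 = 3.8

Step 2 — sample variances and covariances s[i,j] = (1/(n-1)) · Σ_k (x_{k,i} - mean_i) · (x_{k,j} - mean_j), with n-1 = 4:
  s[U,U] = ((3)·(3) + (-1)·(-1) + (1)·(1) + (-3)·(-3) + (0)·(0)) / 4 = 20/4 = 5
  s[U,V] = ((3)·(2) + (-1)·(-1) + (1)·(-1) + (-3)·(0) + (0)·(0)) / 4 = 6/4 = 1.5
  s[U,W] = ((3)·(0.2) + (-1)·(4.2) + (1)·(-2.8) + (-3)·(-1.8) + (0)·(0.2)) / 4 = -1/4 = -0.25
  s[V,V] = ((2)·(2) + (-1)·(-1) + (-1)·(-1) + (0)·(0) + (0)·(0)) / 4 = 6/4 = 1.5
  s[V,W] = ((2)·(0.2) + (-1)·(4.2) + (-1)·(-2.8) + (0)·(-1.8) + (0)·(0.2)) / 4 = -1/4 = -0.25
  s[W,W] = ((0.2)·(0.2) + (4.2)·(4.2) + (-2.8)·(-2.8) + (-1.8)·(-1.8) + (0.2)·(0.2)) / 4 = 28.8/4 = 7.2
  Sample standard deviations s_i = √(s[i,i]):
  s(U) = √(5) = 2.2361
  s(V) = √(1.5) = 1.2247
  s(W) = √(7.2) = 2.6833

Step 3 — r_{ij} = s_{ij} / (s_i · s_j):
  r[U,U] = 1 (diagonal).
  r[U,V] = 1.5 / (2.2361 · 1.2247) = 1.5 / 2.7386 = 0.5477
  r[U,W] = -0.25 / (2.2361 · 2.6833) = -0.25 / 6 = -0.0417
  r[V,V] = 1 (diagonal).
  r[V,W] = -0.25 / (1.2247 · 2.6833) = -0.25 / 3.2863 = -0.0761
  r[W,W] = 1 (diagonal).

R is symmetric with unit diagonal. Assembling:

R = [[1, 0.5477, -0.0417],
 [0.5477, 1, -0.0761],
 [-0.0417, -0.0761, 1]]


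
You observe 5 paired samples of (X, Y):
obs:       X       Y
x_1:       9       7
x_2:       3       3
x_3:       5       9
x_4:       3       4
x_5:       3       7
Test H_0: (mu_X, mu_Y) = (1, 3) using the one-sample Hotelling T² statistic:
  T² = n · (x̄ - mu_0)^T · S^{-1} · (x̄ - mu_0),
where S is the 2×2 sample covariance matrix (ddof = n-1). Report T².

Step 1 — sample mean vector:
  mean(X) = (9 + 3 + 5 + 3 + 3) / 5 = 23/5 = 4.6
  mean(Y) = (7 + 3 + 9 + 4 + 7) / 5 = 30/5 = 6
  x̄ = (4.6, 6),  deviation x̄ - mu_0 = (4.6, 6) - (1, 3) = (3.6, 3).

Step 2 — sample covariance matrix, S[i,j] = (1/(n-1)) · Σ_k (x_{k,i} - mean_i) · (x_{k,j} - mean_j), divisor n-1 = 4:
  S[X,X] = ((4.4)·(4.4) + (-1.6)·(-1.6) + (0.4)·(0.4) + (-1.6)·(-1.6) + (-1.6)·(-1.6)) / 4 = 27.2/4 = 6.8
  S[X,Y] = ((4.4)·(1) + (-1.6)·(-3) + (0.4)·(3) + (-1.6)·(-2) + (-1.6)·(1)) / 4 = 12/4 = 3
  S[Y,Y] = ((1)·(1) + (-3)·(-3) + (3)·(3) + (-2)·(-2) + (1)·(1)) / 4 = 24/4 = 6
  S = [[6.8, 3],
 [3, 6]].

Step 3 — invert S. det(S) = 6.8·6 - (3)² = 31.8.
  S^{-1} = (1/det) · [[d, -b], [-b, a]] = [[0.1887, -0.0943],
 [-0.0943, 0.2138]].

Step 4 — quadratic form (x̄ - mu_0)^T · S^{-1} · (x̄ - mu_0):
  S^{-1} · (x̄ - mu_0) = (0.3962, 0.3019),
  (x̄ - mu_0)^T · [...] = (3.6)·(0.3962) + (3)·(0.3019) = 2.3321.

Step 5 — scale by n: T² = 5 · 2.3321 = 11.6604.

T² ≈ 11.6604


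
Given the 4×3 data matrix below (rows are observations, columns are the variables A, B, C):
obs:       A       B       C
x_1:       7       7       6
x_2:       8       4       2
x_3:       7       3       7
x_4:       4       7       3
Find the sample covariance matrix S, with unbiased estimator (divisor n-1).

Step 1 — column means:
  mean(A) = (7 + 8 + 7 + 4) / 4 = 26/4 = 6.5
  mean(B) = (7 + 4 + 3 + 7) / 4 = 21/4 = 5.25
  mean(C) = (6 + 2 + 7 + 3) / 4 = 18/4 = 4.5

Step 2 — sample covariance S[i,j] = (1/(n-1)) · Σ_k (x_{k,i} - mean_i) · (x_{k,j} - mean_j), with n-1 = 3.
  S[A,A] = ((0.5)·(0.5) + (1.5)·(1.5) + (0.5)·(0.5) + (-2.5)·(-2.5)) / 3 = 9/3 = 3
  S[A,B] = ((0.5)·(1.75) + (1.5)·(-1.25) + (0.5)·(-2.25) + (-2.5)·(1.75)) / 3 = -6.5/3 = -2.1667
  S[A,C] = ((0.5)·(1.5) + (1.5)·(-2.5) + (0.5)·(2.5) + (-2.5)·(-1.5)) / 3 = 2/3 = 0.6667
  S[B,B] = ((1.75)·(1.75) + (-1.25)·(-1.25) + (-2.25)·(-2.25) + (1.75)·(1.75)) / 3 = 12.75/3 = 4.25
  S[B,C] = ((1.75)·(1.5) + (-1.25)·(-2.5) + (-2.25)·(2.5) + (1.75)·(-1.5)) / 3 = -2.5/3 = -0.8333
  S[C,C] = ((1.5)·(1.5) + (-2.5)·(-2.5) + (2.5)·(2.5) + (-1.5)·(-1.5)) / 3 = 17/3 = 5.6667

S is symmetric (S[j,i] = S[i,j]). Assembling:

S = [[3, -2.1667, 0.6667],
 [-2.1667, 4.25, -0.8333],
 [0.6667, -0.8333, 5.6667]]


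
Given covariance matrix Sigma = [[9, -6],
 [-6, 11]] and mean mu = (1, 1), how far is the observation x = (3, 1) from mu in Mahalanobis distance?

Step 1 — centre the observation: (x - mu) = (2, 0).

Step 2 — invert Sigma. det(Sigma) = 9·11 - (-6)² = 63.
  Sigma^{-1} = (1/det) · [[d, -b], [-b, a]] = [[0.1746, 0.0952],
 [0.0952, 0.1429]].

Step 3 — form the quadratic (x - mu)^T · Sigma^{-1} · (x - mu):
  Sigma^{-1} · (x - mu) = (0.3492, 0.1905).
  (x - mu)^T · [Sigma^{-1} · (x - mu)] = (2)·(0.3492) + (0)·(0.1905) = 0.6984.

Step 4 — take square root: d = √(0.6984) ≈ 0.8357.

d(x, mu) = √(0.6984) ≈ 0.8357


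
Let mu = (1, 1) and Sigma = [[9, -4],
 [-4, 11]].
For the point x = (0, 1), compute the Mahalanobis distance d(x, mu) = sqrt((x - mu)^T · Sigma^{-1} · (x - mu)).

Step 1 — centre the observation: (x - mu) = (-1, 0).

Step 2 — invert Sigma. det(Sigma) = 9·11 - (-4)² = 83.
  Sigma^{-1} = (1/det) · [[d, -b], [-b, a]] = [[0.1325, 0.0482],
 [0.0482, 0.1084]].

Step 3 — form the quadratic (x - mu)^T · Sigma^{-1} · (x - mu):
  Sigma^{-1} · (x - mu) = (-0.1325, -0.0482).
  (x - mu)^T · [Sigma^{-1} · (x - mu)] = (-1)·(-0.1325) + (0)·(-0.0482) = 0.1325.

Step 4 — take square root: d = √(0.1325) ≈ 0.364.

d(x, mu) = √(0.1325) ≈ 0.364
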